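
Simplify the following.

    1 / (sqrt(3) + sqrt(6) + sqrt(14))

Group as (sqrt(3) + sqrt(6)) + sqrt(14); multiply by (sqrt(3) + sqrt(6)) - sqrt(14), then rationalise the remaining surd.

(-12*sqrt(7) - 5*sqrt(14) + 11*sqrt(6) + 17*sqrt(3))/47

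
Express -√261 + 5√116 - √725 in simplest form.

√261 = 3*√29; 5√116 = 10*√29; √725 = 5*√29
Combine: (-3 + 10 - 5)·√29 = 2*√29

2*√29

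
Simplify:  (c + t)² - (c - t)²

Only the odd-power cross terms survive.

4*c*t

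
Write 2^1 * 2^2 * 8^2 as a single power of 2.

2^1 = 2^1; 2^2 = 2^2; 8^2 = 2^6
Combine exponents: 2^9

2^9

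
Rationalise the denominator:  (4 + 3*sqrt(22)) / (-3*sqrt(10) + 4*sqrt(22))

Multiply numerator and denominator by 3*sqrt(10) + 4*sqrt(22).
Denominator becomes 262; numerator becomes 12*sqrt(10) + 16*sqrt(22) + 18*sqrt(55) + 264.

(6*sqrt(10) + 8*sqrt(22) + 9*sqrt(55) + 132)/131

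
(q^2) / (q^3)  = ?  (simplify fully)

Quotient: (q^-1)

1/q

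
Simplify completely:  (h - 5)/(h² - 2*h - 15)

Factor: h² - 2*h - 15 = (h + 3)·(h - 5)
Cancel the common factor (h - 5).

1/(h + 3)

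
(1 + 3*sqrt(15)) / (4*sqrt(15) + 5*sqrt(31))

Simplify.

(-180 - 4*sqrt(15) + 5*sqrt(31) + 15*sqrt(465))/535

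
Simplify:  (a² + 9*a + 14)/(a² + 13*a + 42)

(a + 2)/(a + 6)

Factor: a² + 9*a + 14 = (a + 2)·(a + 7);  a² + 13*a + 42 = (a + 6)·(a + 7)
Cancel the common factor (a + 7).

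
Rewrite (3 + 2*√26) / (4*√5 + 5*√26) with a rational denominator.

(-8*√130 - 12*√5 + 15*√26 + 260)/570

Multiply numerator and denominator by -4*√5 + 5*√26.
Denominator becomes 570; numerator becomes -8*√130 - 12*√5 + 15*√26 + 260.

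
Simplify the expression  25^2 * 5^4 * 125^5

25^2 = 5^4; 5^4 = 5^4; 125^5 = 5^15
Combine exponents: 5^23

5^23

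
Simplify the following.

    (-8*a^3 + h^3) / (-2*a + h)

h^3 - (2*a)^3 = (-2*a + h)(4*a^2 + 2*a*h + h^2).

4*a^2 + 2*a*h + h^2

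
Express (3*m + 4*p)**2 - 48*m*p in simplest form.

Expanding gives 9*m**2 - 24*m*p + 16*p**2, a perfect square.

(3*m - 4*p)**2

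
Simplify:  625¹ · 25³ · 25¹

5^12

625¹ = 5^4; 25³ = 5^6; 25¹ = 5^2
Combine exponents: 5^12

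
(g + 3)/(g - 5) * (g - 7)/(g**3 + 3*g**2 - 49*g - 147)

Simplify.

1/(g**2 + 2*g - 35)

Factor: g**3 + 3*g**2 - 49*g - 147 = (g - 7)*(g + 3)*(g + 7)
Cancel the common factors (g + 3), (g - 7).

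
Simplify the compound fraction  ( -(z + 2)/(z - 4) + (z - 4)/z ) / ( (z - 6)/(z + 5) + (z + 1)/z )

(-10*z^2 - 34*z + 80)/(2*z^3 - 8*z^2 + 5*z - 20)

Numerator: -(z + 2)/(z - 4) + (z - 4)/z = (-10*z + 16)/(z^2 - 4*z)
Denominator: (z - 6)/(z + 5) + (z + 1)/z = (2*z^2 + 5)/(z^2 + 5*z)
Divide: ((-10*z + 16)/(z^2 - 4*z)) · ((z^2 + 5*z)/(2*z^2 + 5)) = (-10*z^2 - 34*z + 80)/(2*z^3 - 8*z^2 + 5*z - 20)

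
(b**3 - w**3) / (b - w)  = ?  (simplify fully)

Factor as (a-b)(a**2+ab+b**2) with a=b, b=w.

b**2 + b*w + w**2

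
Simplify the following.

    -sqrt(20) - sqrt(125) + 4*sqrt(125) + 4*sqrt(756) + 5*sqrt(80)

33*sqrt(5) + 24*sqrt(21)

sqrt(20) = 2*sqrt(5); sqrt(125) = 5*sqrt(5); 4*sqrt(125) = 20*sqrt(5); 4*sqrt(756) = 24*sqrt(21); 5*sqrt(80) = 20*sqrt(5)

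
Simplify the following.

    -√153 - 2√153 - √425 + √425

-9*√17

√153 = 3*√17; 2√153 = 6*√17; √425 = 5*√17; √425 = 5*√17
Combine: (-3 - 6 - 5 + 5)·√17 = -9*√17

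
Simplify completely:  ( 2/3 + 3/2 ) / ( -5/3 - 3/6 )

-1

Numerator: 2/3 + 3/2 = 13/6
Denominator: -5/3 - 3/6 = -13/6
Divide: (13/6) · (-6/13) = -1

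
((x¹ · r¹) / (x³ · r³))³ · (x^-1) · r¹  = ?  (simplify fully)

Inside the bracket: (x^-2) · (r^-2)
Raise to the power 3: (x^-6) · (r^-6)
Multiply by (x^-1) · r¹: add exponents.

1/(r⁵*x⁷)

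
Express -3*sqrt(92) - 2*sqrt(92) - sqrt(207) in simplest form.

-13*sqrt(23)

3*sqrt(92) = 6*sqrt(23); 2*sqrt(92) = 4*sqrt(23); sqrt(207) = 3*sqrt(23)
Combine: (-6 - 4 - 3)·sqrt(23) = -13*sqrt(23)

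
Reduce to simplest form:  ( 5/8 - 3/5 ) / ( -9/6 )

-1/60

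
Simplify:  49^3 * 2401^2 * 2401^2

7^22

49^3 = 7^6; 2401^2 = 7^8; 2401^2 = 7^8
Combine exponents: 7^22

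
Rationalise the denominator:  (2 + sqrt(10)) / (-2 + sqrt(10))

(2*sqrt(10) + 7)/3

Multiply numerator and denominator by -sqrt(10) - 2.
Denominator becomes -6; numerator becomes -14 - 4*sqrt(10).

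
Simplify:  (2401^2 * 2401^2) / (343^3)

2401^2 = 7^8; 2401^2 = 7^8; 343^3 = 7^9
Combine exponents: 7^7

7^7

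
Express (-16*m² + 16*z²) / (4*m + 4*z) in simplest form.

Difference of squares: factor out (4*m + 4*z).

-4*m + 4*z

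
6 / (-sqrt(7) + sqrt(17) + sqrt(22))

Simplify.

(-48*sqrt(7) + 3*sqrt(22) + 18*sqrt(17) + 3*sqrt(2618))/118

Group as (sqrt(17) + sqrt(22)) - sqrt(7); multiply by (sqrt(17) + sqrt(22)) + sqrt(7), then rationalise the remaining surd.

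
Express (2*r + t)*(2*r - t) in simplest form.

Product of conjugates: (P+Q)(P-Q) = P^2 - Q^2.

4*r^2 - t^2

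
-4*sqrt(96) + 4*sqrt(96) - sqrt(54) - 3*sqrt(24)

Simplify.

4*sqrt(96) = 16*sqrt(6); 4*sqrt(96) = 16*sqrt(6); sqrt(54) = 3*sqrt(6); 3*sqrt(24) = 6*sqrt(6)
Combine: (-16 + 16 - 3 - 6)·sqrt(6) = -9*sqrt(6)

-9*sqrt(6)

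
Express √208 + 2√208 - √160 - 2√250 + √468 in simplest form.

√208 = 4*√13; 2√208 = 8*√13; √160 = 4*√10; 2√250 = 10*√10; √468 = 6*√13

-14*√10 + 18*√13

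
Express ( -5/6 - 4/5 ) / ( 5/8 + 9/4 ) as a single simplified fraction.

-196/345

Numerator: -5/6 - 4/5 = -49/30
Denominator: 5/8 + 9/4 = 23/8
Divide: (-49/30) · (8/23) = -196/345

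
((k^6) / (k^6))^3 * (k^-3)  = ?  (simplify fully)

k^(-3)

Inside the bracket: 1
Raise to the power 3: 1
Multiply by (k^-3): add exponents.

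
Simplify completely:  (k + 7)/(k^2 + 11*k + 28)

1/(k + 4)

Factor: k^2 + 11*k + 28 = (k + 7)*(k + 4)
Cancel the common factor (k + 7).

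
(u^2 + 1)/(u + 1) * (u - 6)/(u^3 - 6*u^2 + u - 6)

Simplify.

Factor: u^3 - 6*u^2 + u - 6 = (u^2 + 1)*(u - 6)
Cancel the common factors (u^2 + 1), (u - 6).

1/(u + 1)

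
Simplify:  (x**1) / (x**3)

x**(-2)

Quotient: (x**-2)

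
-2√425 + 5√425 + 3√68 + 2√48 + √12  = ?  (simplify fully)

10*√3 + 21*√17

2√425 = 10*√17; 5√425 = 25*√17; 3√68 = 6*√17; 2√48 = 8*√3; √12 = 2*√3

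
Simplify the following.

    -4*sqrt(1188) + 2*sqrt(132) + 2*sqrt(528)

-12*sqrt(33)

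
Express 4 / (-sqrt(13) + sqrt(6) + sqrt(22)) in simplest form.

(-60*sqrt(13) - 12*sqrt(22) + 116*sqrt(6) + 16*sqrt(429))/303

Group as (sqrt(6) + sqrt(22)) - sqrt(13); multiply by (sqrt(6) + sqrt(22)) + sqrt(13), then rationalise the remaining surd.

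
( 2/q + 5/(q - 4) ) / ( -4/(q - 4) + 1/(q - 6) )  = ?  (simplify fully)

(-7*q^2 + 50*q - 48)/(3*q^2 - 20*q)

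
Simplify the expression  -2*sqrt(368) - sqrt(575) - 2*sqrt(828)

2*sqrt(368) = 8*sqrt(23); sqrt(575) = 5*sqrt(23); 2*sqrt(828) = 12*sqrt(23)
Combine: (-8 - 5 - 12)·sqrt(23) = -25*sqrt(23)

-25*sqrt(23)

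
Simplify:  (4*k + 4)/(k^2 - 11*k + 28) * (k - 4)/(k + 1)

Factor: 4*k + 4 = 4*(k + 1);  k^2 - 11*k + 28 = (k - 7)*(k - 4)
Cancel the common factors (k + 1), (k - 4).

4/(k - 7)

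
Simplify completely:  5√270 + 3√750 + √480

34*√30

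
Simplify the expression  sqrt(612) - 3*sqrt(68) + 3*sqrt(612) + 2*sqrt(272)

sqrt(612) = 6*sqrt(17); 3*sqrt(68) = 6*sqrt(17); 3*sqrt(612) = 18*sqrt(17); 2*sqrt(272) = 8*sqrt(17)
Combine: (6 - 6 + 18 + 8)·sqrt(17) = 26*sqrt(17)

26*sqrt(17)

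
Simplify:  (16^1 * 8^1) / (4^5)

2^(-3)

16^1 = 2^4; 8^1 = 2^3; 4^5 = 2^10
Combine exponents: 2^(-3)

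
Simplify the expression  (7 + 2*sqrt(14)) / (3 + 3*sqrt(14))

Multiply numerator and denominator by -3*sqrt(14) + 3.
Denominator becomes -117; numerator becomes -63 - 15*sqrt(14).

(5*sqrt(14) + 21)/39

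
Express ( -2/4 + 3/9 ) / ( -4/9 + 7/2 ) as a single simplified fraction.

Numerator: -2/4 + 3/9 = -1/6
Denominator: -4/9 + 7/2 = 55/18
Divide: (-1/6) · (18/55) = -3/55

-3/55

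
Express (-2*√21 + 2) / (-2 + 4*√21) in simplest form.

(-41 + √21)/83

Multiply numerator and denominator by -4*√21 - 2.
Denominator becomes -332; numerator becomes -4*√21 + 164.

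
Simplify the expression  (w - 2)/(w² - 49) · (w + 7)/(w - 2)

Factor: w² - 49 = (w - 7)·(w + 7)
Cancel the common factors (w + 7), (w - 2).

1/(w - 7)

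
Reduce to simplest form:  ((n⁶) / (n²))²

n⁸

Inside the bracket: n⁴
Raise to the power 2: n⁸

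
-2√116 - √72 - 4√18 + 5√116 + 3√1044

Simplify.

-18*√2 + 24*√29

2√116 = 4*√29; √72 = 6*√2; 4√18 = 12*√2; 5√116 = 10*√29; 3√1044 = 18*√29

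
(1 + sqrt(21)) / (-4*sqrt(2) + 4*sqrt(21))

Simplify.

Multiply numerator and denominator by 4*sqrt(2) + 4*sqrt(21).
Denominator becomes 304; numerator becomes 4*sqrt(2) + 4*sqrt(21) + 4*sqrt(42) + 84.

(sqrt(2) + sqrt(21) + sqrt(42) + 21)/76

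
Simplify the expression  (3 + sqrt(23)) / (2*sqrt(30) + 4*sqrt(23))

(-sqrt(690) - 3*sqrt(30) + 6*sqrt(23) + 46)/124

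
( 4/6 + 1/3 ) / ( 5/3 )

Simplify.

Numerator: 4/6 + 1/3 = 1
Denominator: 5/3 = 5/3
Divide: (1) · (3/5) = 3/5

3/5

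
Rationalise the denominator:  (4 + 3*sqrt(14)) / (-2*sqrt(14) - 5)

(-64 + 7*sqrt(14))/31

Multiply numerator and denominator by -5 + 2*sqrt(14).
Denominator becomes -31; numerator becomes -7*sqrt(14) + 64.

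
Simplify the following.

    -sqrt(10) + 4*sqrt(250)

19*sqrt(10)

sqrt(10) = sqrt(10); 4*sqrt(250) = 20*sqrt(10)
Combine: (-1 + 20)·sqrt(10) = 19*sqrt(10)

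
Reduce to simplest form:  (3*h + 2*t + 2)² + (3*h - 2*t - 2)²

18*h² + 8*t² + 16*t + 8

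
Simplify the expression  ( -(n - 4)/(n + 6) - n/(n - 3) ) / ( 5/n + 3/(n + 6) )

(-2*n³ + n² - 12*n)/(8*n² + 6*n - 90)

Numerator: -(n - 4)/(n + 6) - n/(n - 3) = (-2*n² + n - 12)/(n² + 3*n - 18)
Denominator: 5/n + 3/(n + 6) = (8*n + 30)/(n² + 6*n)
Divide: ((-2*n² + n - 12)/(n² + 3*n - 18)) · ((n² + 6*n)/(8*n + 30)) = (-2*n³ + n² - 12*n)/(8*n² + 6*n - 90)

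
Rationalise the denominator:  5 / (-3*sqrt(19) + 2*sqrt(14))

(-3*sqrt(19) - 2*sqrt(14))/23

Multiply numerator and denominator by 2*sqrt(14) + 3*sqrt(19).
Denominator becomes -115; numerator becomes 10*sqrt(14) + 15*sqrt(19).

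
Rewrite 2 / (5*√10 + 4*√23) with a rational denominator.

Multiply numerator and denominator by -4*√23 + 5*√10.
Denominator becomes -118; numerator becomes -8*√23 + 10*√10.

(-5*√10 + 4*√23)/59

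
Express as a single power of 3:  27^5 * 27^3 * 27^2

3^30

27^5 = 3^15; 27^3 = 3^9; 27^2 = 3^6
Combine exponents: 3^30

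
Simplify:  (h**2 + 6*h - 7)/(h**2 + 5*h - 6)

Factor: h**2 + 6*h - 7 = (h - 1)*(h + 7);  h**2 + 5*h - 6 = (h + 6)*(h - 1)
Cancel the common factor (h - 1).

(h + 7)/(h + 6)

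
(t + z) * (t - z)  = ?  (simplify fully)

t^2 - z^2

(t+z)(t-z) = t^2 - z^2.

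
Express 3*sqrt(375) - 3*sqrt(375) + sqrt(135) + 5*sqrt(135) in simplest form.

18*sqrt(15)

3*sqrt(375) = 15*sqrt(15); 3*sqrt(375) = 15*sqrt(15); sqrt(135) = 3*sqrt(15); 5*sqrt(135) = 15*sqrt(15)
Combine: (15 - 15 + 3 + 15)·sqrt(15) = 18*sqrt(15)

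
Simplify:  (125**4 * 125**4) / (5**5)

5**19

125**4 = 5**12; 125**4 = 5**12; 5**5 = 5**5
Combine exponents: 5**19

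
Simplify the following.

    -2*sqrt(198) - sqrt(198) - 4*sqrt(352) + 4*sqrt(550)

2*sqrt(198) = 6*sqrt(22); sqrt(198) = 3*sqrt(22); 4*sqrt(352) = 16*sqrt(22); 4*sqrt(550) = 20*sqrt(22)
Combine: (-6 - 3 - 16 + 20)·sqrt(22) = -5*sqrt(22)

-5*sqrt(22)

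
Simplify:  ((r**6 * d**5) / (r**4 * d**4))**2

d**2*r**4

Inside the bracket: r**2 * d**1
Raise to the power 2: r**4 * d**2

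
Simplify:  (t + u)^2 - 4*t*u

(t - u)^2

Expanding gives t^2 - 2*t*u + u^2, a perfect square.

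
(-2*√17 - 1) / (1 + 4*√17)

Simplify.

(-135 - 2*√17)/271

Multiply numerator and denominator by -4*√17 + 1.
Denominator becomes -271; numerator becomes 2*√17 + 135.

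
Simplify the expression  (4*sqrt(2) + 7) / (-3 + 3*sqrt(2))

(15 + 11*sqrt(2))/3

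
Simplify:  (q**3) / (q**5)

q**(-2)

Quotient: (q**-2)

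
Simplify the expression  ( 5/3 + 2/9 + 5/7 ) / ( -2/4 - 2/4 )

Numerator: 5/3 + 2/9 + 5/7 = 164/63
Denominator: -2/4 - 2/4 = -1
Divide: (164/63) · (-1) = -164/63

-164/63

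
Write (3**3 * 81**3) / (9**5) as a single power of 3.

3**5

3**3 = 3**3; 81**3 = 3**12; 9**5 = 3**10
Combine exponents: 3**5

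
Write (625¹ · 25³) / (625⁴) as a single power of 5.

625¹ = 5^4; 25³ = 5^6; 625⁴ = 5^16
Combine exponents: 5^(-6)

5^(-6)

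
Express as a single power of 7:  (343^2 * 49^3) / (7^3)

343^2 = 7^6; 49^3 = 7^6; 7^3 = 7^3
Combine exponents: 7^9

7^9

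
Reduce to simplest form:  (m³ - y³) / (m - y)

Factor as (a-b)(a^2+ab+b^2) with a=m, b=y.

m² + m*y + y²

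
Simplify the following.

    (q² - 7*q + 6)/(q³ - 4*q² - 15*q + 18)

Factor: q² - 7*q + 6 = (q - 1)·(q - 6);  q³ - 4*q² - 15*q + 18 = (q - 1)·(q + 3)·(q - 6)
Cancel the common factors (q - 6), (q - 1).

1/(q + 3)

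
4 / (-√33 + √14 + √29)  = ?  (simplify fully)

Group as (√14 + √29) - √33; multiply by (√14 + √29) + √33, then rationalise the remaining surd.

(-10*√33 + 18*√29 + 48*√14 + 2*√13398)/381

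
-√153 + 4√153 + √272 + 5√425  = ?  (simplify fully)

√153 = 3*√17; 4√153 = 12*√17; √272 = 4*√17; 5√425 = 25*√17
Combine: (-3 + 12 + 4 + 25)·√17 = 38*√17

38*√17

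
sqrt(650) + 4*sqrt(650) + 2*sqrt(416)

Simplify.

sqrt(650) = 5*sqrt(26); 4*sqrt(650) = 20*sqrt(26); 2*sqrt(416) = 8*sqrt(26)
Combine: (5 + 20 + 8)·sqrt(26) = 33*sqrt(26)

33*sqrt(26)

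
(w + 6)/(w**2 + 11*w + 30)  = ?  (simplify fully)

Factor: w**2 + 11*w + 30 = (w + 6)*(w + 5)
Cancel the common factor (w + 6).

1/(w + 5)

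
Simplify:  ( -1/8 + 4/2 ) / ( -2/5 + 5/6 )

225/52

Numerator: -1/8 + 4/2 = 15/8
Denominator: -2/5 + 5/6 = 13/30
Divide: (15/8) · (30/13) = 225/52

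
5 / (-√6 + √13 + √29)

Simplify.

Group as (√13 + √29) - √6; multiply by (√13 + √29) + √6, then rationalise the remaining surd.

(-90*√6 - 25*√29 + 55*√13 + 5*√2262)/106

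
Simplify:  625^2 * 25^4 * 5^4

5^20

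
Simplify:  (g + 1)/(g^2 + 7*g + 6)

1/(g + 6)

Factor: g^2 + 7*g + 6 = (g + 6)*(g + 1)
Cancel the common factor (g + 1).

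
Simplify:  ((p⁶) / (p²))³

p^12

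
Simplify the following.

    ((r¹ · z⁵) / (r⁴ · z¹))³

z^12/r⁹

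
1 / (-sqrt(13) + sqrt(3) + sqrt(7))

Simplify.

Group as (sqrt(3) + sqrt(7)) - sqrt(13); multiply by (sqrt(3) + sqrt(7)) + sqrt(13), then rationalise the remaining surd.

(3*sqrt(13) + 9*sqrt(7) + 17*sqrt(3) + 2*sqrt(273))/75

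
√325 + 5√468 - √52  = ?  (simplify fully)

√325 = 5*√13; 5√468 = 30*√13; √52 = 2*√13
Combine: (5 + 30 - 2)·√13 = 33*√13

33*√13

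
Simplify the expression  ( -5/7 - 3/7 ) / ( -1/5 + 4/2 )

-40/63

Numerator: -5/7 - 3/7 = -8/7
Denominator: -1/5 + 4/2 = 9/5
Divide: (-8/7) · (5/9) = -40/63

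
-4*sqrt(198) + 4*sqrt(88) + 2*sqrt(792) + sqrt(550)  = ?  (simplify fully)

4*sqrt(198) = 12*sqrt(22); 4*sqrt(88) = 8*sqrt(22); 2*sqrt(792) = 12*sqrt(22); sqrt(550) = 5*sqrt(22)
Combine: (-12 + 8 + 12 + 5)·sqrt(22) = 13*sqrt(22)

13*sqrt(22)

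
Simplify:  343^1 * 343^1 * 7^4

7^10

343^1 = 7^3; 343^1 = 7^3; 7^4 = 7^4
Combine exponents: 7^10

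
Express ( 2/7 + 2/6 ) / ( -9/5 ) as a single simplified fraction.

-65/189

Numerator: 2/7 + 2/6 = 13/21
Denominator: -9/5 = -9/5
Divide: (13/21) · (-5/9) = -65/189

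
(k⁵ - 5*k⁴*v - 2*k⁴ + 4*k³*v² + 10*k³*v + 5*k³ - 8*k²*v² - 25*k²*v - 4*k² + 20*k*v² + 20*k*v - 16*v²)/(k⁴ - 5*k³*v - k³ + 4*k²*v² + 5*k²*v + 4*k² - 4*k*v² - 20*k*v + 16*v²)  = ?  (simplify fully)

k - 1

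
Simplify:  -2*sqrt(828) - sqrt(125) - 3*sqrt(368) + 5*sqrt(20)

-24*sqrt(23) + 5*sqrt(5)

2*sqrt(828) = 12*sqrt(23); sqrt(125) = 5*sqrt(5); 3*sqrt(368) = 12*sqrt(23); 5*sqrt(20) = 10*sqrt(5)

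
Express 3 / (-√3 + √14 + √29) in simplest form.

Group as (√14 + √29) - √3; multiply by (√14 + √29) + √3, then rationalise the remaining surd.

(-20*√3 - 6*√29 + 9*√14 + √1218)/4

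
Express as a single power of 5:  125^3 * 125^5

5^24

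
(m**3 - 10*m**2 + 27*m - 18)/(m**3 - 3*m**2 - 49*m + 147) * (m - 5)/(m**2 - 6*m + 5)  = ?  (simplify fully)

Factor: m**3 - 10*m**2 + 27*m - 18 = (m - 1)*(m - 3)*(m - 6);  m**3 - 3*m**2 - 49*m + 147 = (m + 7)*(m - 3)*(m - 7);  m**2 - 6*m + 5 = (m - 1)*(m - 5)
Cancel the common factors (m - 5), (m - 3), (m - 1).

(m - 6)/(m**2 - 49)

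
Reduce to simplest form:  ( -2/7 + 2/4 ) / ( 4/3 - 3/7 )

9/38

Numerator: -2/7 + 2/4 = 3/14
Denominator: 4/3 - 3/7 = 19/21
Divide: (3/14) · (21/19) = 9/38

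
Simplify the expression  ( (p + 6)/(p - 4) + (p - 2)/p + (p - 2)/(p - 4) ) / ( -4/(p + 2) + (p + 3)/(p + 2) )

Numerator: (p + 6)/(p - 4) + (p - 2)/p + (p - 2)/(p - 4) = (3*p² - 2*p + 8)/(p² - 4*p)
Denominator: -4/(p + 2) + (p + 3)/(p + 2) = (p - 1)/(p + 2)
Divide: ((3*p² - 2*p + 8)/(p² - 4*p)) · ((p + 2)/(p - 1)) = (3*p³ + 4*p² + 4*p + 16)/(p³ - 5*p² + 4*p)

(3*p³ + 4*p² + 4*p + 16)/(p³ - 5*p² + 4*p)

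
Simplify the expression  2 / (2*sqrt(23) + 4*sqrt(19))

(-sqrt(23) + 2*sqrt(19))/53

Multiply numerator and denominator by -2*sqrt(23) + 4*sqrt(19).
Denominator becomes 212; numerator becomes -4*sqrt(23) + 8*sqrt(19).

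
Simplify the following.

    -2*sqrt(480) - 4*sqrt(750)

-28*sqrt(30)

2*sqrt(480) = 8*sqrt(30); 4*sqrt(750) = 20*sqrt(30)
Combine: (-8 - 20)·sqrt(30) = -28*sqrt(30)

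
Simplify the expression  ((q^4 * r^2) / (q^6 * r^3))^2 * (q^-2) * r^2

q^(-6)

Inside the bracket: (q^-2) * (r^-1)
Raise to the power 2: (q^-4) * (r^-2)
Multiply by (q^-2) * r^2: add exponents.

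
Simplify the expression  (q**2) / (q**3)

Quotient: (q**-1)

1/q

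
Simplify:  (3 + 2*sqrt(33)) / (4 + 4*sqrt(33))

(sqrt(33) + 63)/128

Multiply numerator and denominator by -4*sqrt(33) + 4.
Denominator becomes -512; numerator becomes -252 - 4*sqrt(33).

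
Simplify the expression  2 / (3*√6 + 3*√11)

(-2*√6 + 2*√11)/15

Multiply numerator and denominator by -3*√6 + 3*√11.
Denominator becomes 45; numerator becomes -6*√6 + 6*√11.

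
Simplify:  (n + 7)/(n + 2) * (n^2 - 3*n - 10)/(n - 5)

Factor: n^2 - 3*n - 10 = (n - 5)*(n + 2)
Cancel the common factors (n - 5), (n + 2).

n + 7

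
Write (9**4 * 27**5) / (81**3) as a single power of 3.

9**4 = 3**8; 27**5 = 3**15; 81**3 = 3**12
Combine exponents: 3**11

3**11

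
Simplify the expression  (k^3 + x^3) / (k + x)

Factor as (a+b)(a^2-ab+b^2) with a=x, b=k.

k^2 - k*x + x^2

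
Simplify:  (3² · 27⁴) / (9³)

3^8

3² = 3^2; 27⁴ = 3^12; 9³ = 3^6
Combine exponents: 3^8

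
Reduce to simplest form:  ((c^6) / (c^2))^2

c^8

Inside the bracket: c^4
Raise to the power 2: c^8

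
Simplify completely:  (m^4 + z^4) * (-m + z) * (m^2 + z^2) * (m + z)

Telescope via difference of squares: (z+m)(z-m) = -m^2 + z^2, then repeat with the next factor.

-m^8 + z^8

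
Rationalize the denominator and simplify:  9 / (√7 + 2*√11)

(-9*√7 + 18*√11)/37

Multiply numerator and denominator by -2*√11 + √7.
Denominator becomes -37; numerator becomes -18*√11 + 9*√7.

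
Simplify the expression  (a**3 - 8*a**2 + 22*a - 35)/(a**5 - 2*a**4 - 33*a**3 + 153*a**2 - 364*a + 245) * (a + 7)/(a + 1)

Factor: a**3 - 8*a**2 + 22*a - 35 = (a - 5)*(a**2 - 3*a + 7);  a**5 - 2*a**4 - 33*a**3 + 153*a**2 - 364*a + 245 = (a - 1)*(a**2 - 3*a + 7)*(a + 7)*(a - 5)
Cancel the common factors (a**2 - 3*a + 7), (a - 5), (a + 7).

1/(a**2 - 1)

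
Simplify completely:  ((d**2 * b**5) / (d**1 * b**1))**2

b**8*d**2

Inside the bracket: d**1 * b**4
Raise to the power 2: d**2 * b**8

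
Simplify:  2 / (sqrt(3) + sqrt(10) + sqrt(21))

(-3*sqrt(70) - 4*sqrt(21) + 7*sqrt(10) + 14*sqrt(3))/14

Group as (sqrt(10) + sqrt(21)) + sqrt(3); multiply by (sqrt(10) + sqrt(21)) - sqrt(3), then rationalise the remaining surd.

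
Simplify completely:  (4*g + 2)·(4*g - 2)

Difference of squares with P = 4*g, Q = 2.

16*g² - 4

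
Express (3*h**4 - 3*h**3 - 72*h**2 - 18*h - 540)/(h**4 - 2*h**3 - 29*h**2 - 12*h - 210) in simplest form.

(3*h - 18)/(h - 7)

Factor: 3*h**4 - 3*h**3 - 72*h**2 - 18*h - 540 = 3*(h + 5)*(h - 6)*(h**2 + 6);  h**4 - 2*h**3 - 29*h**2 - 12*h - 210 = (h - 7)*(h + 5)*(h**2 + 6)
Cancel the common factors (h**2 + 6), (h + 5).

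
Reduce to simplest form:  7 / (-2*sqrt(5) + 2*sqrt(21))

Multiply numerator and denominator by 2*sqrt(5) + 2*sqrt(21).
Denominator becomes 64; numerator becomes 14*sqrt(5) + 14*sqrt(21).

(7*sqrt(5) + 7*sqrt(21))/32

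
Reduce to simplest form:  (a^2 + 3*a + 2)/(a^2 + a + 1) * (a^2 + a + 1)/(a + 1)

Factor: a^2 + 3*a + 2 = (a + 2)*(a + 1)
Cancel the common factors (a^2 + a + 1), (a + 1).

a + 2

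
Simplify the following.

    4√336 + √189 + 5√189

34*√21

4√336 = 16*√21; √189 = 3*√21; 5√189 = 15*√21
Combine: (16 + 3 + 15)·√21 = 34*√21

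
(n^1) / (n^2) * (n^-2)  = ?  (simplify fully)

n^(-3)

Quotient: (n^-1)
Multiply by (n^-2): add exponents.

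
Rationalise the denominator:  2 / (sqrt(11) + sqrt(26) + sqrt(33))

Group as (sqrt(26) + sqrt(33)) + sqrt(11); multiply by (sqrt(26) + sqrt(33)) - sqrt(11), then rationalise the remaining surd.

(-11*sqrt(78) + 2*sqrt(33) + 9*sqrt(26) + 24*sqrt(11))/282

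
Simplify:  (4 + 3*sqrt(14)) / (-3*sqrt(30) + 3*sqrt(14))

(-3*sqrt(105) - 21 - 2*sqrt(30) - 2*sqrt(14))/24

Multiply numerator and denominator by 3*sqrt(14) + 3*sqrt(30).
Denominator becomes -144; numerator becomes 12*sqrt(14) + 12*sqrt(30) + 126 + 18*sqrt(105).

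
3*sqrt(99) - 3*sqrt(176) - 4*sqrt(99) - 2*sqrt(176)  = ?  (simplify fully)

-23*sqrt(11)

3*sqrt(99) = 9*sqrt(11); 3*sqrt(176) = 12*sqrt(11); 4*sqrt(99) = 12*sqrt(11); 2*sqrt(176) = 8*sqrt(11)
Combine: (9 - 12 - 12 - 8)·sqrt(11) = -23*sqrt(11)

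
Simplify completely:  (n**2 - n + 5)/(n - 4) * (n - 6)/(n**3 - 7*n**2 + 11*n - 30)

Factor: n**3 - 7*n**2 + 11*n - 30 = (n - 6)*(n**2 - n + 5)
Cancel the common factors (n**2 - n + 5), (n - 6).

1/(n - 4)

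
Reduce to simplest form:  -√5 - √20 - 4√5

-7*√5

√5 = √5; √20 = 2*√5; 4√5 = 4*√5
Combine: (-1 - 2 - 4)·√5 = -7*√5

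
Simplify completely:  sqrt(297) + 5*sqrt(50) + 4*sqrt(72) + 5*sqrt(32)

3*sqrt(33) + 69*sqrt(2)

sqrt(297) = 3*sqrt(33); 5*sqrt(50) = 25*sqrt(2); 4*sqrt(72) = 24*sqrt(2); 5*sqrt(32) = 20*sqrt(2)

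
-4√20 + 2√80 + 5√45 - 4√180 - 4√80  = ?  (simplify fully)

-25*√5

4√20 = 8*√5; 2√80 = 8*√5; 5√45 = 15*√5; 4√180 = 24*√5; 4√80 = 16*√5
Combine: (-8 + 8 + 15 - 24 - 16)·√5 = -25*√5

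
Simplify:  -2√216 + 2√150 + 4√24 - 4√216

2√216 = 12*√6; 2√150 = 10*√6; 4√24 = 8*√6; 4√216 = 24*√6
Combine: (-12 + 10 + 8 - 24)·√6 = -18*√6

-18*√6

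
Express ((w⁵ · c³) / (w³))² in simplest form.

c⁶*w⁴

Inside the bracket: w² · c³
Raise to the power 2: w⁴ · c⁶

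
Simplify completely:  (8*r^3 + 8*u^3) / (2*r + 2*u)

Apply the sum-of-cubes factorisation and cancel (2*r + 2*u).

4*r^2 - 4*r*u + 4*u^2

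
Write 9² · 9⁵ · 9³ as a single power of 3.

9² = 3^4; 9⁵ = 3^10; 9³ = 3^6
Combine exponents: 3^20

3^20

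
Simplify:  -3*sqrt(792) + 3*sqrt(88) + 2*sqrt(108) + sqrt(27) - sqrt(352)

3*sqrt(792) = 18*sqrt(22); 3*sqrt(88) = 6*sqrt(22); 2*sqrt(108) = 12*sqrt(3); sqrt(27) = 3*sqrt(3); sqrt(352) = 4*sqrt(22)

-16*sqrt(22) + 15*sqrt(3)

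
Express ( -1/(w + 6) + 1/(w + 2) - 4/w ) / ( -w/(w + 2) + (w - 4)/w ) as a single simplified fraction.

(2*w + 6)/(w + 6)

Numerator: -1/(w + 6) + 1/(w + 2) - 4/w = (-4*w² - 28*w - 48)/(w³ + 8*w² + 12*w)
Denominator: -w/(w + 2) + (w - 4)/w = (-2*w - 8)/(w² + 2*w)
Divide: ((-4*w² - 28*w - 48)/(w³ + 8*w² + 12*w)) · ((w² + 2*w)/(-2*w - 8)) = (2*w + 6)/(w + 6)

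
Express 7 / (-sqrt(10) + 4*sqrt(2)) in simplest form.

(7*sqrt(10) + 28*sqrt(2))/22

Multiply numerator and denominator by sqrt(10) + 4*sqrt(2).
Denominator becomes 22; numerator becomes 7*sqrt(10) + 28*sqrt(2).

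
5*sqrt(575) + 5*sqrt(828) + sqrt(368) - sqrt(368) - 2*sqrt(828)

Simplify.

43*sqrt(23)

5*sqrt(575) = 25*sqrt(23); 5*sqrt(828) = 30*sqrt(23); sqrt(368) = 4*sqrt(23); sqrt(368) = 4*sqrt(23); 2*sqrt(828) = 12*sqrt(23)
Combine: (25 + 30 + 4 - 4 - 12)·sqrt(23) = 43*sqrt(23)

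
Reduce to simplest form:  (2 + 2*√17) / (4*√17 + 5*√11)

(-136 - 8*√17 + 10*√11 + 10*√187)/3

Multiply numerator and denominator by -5*√11 + 4*√17.
Denominator becomes -3; numerator becomes -10*√187 - 10*√11 + 8*√17 + 136.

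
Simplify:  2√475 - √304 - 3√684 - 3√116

-12*√19 - 6*√29

2√475 = 10*√19; √304 = 4*√19; 3√684 = 18*√19; 3√116 = 6*√29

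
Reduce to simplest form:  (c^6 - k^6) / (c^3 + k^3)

c^3 - k^3

Factor c^6 - k^6 and cancel (c^3 + k^3).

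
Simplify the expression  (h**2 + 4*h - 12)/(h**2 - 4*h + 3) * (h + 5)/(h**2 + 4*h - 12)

(h + 5)/(h**2 - 4*h + 3)

Factor: h**2 + 4*h - 12 = (h + 6)*(h - 2);  h**2 - 4*h + 3 = (h - 3)*(h - 1);  h**2 + 4*h - 12 = (h + 6)*(h - 2)
Cancel the common factors (h - 2), (h + 6).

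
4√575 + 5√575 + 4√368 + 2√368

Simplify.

69*√23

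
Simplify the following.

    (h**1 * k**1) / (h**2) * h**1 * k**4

k**5

Quotient: (h**-1) * k**1
Multiply by h**1 * k**4: add exponents.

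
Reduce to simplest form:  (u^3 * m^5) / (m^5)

u^3

Quotient: u^3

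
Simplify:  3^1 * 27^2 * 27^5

3^22

3^1 = 3^1; 27^2 = 3^6; 27^5 = 3^15
Combine exponents: 3^22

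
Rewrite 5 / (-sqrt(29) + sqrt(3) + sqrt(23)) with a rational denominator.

Group as (sqrt(3) + sqrt(23)) - sqrt(29); multiply by (sqrt(3) + sqrt(23)) + sqrt(29), then rationalise the remaining surd.

(15*sqrt(29) + 45*sqrt(23) + 245*sqrt(3) + 10*sqrt(2001))/267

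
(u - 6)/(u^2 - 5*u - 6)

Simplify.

Factor: u^2 - 5*u - 6 = (u - 6)*(u + 1)
Cancel the common factor (u - 6).

1/(u + 1)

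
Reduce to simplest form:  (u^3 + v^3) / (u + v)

u^2 - u*v + v^2

Apply the sum-of-cubes factorisation and cancel (u + v).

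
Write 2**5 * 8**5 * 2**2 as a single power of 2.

2**22

2**5 = 2**5; 8**5 = 2**15; 2**2 = 2**2
Combine exponents: 2**22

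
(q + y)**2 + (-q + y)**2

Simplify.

2*q**2 + 2*y**2

Binomially expand both and collect terms in y, q.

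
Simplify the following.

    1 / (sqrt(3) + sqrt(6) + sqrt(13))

Group as (sqrt(3) + sqrt(13)) + sqrt(6); multiply by (sqrt(3) + sqrt(13)) - sqrt(6), then rationalise the remaining surd.

(-3*sqrt(26) - 2*sqrt(13) + 5*sqrt(6) + 8*sqrt(3))/28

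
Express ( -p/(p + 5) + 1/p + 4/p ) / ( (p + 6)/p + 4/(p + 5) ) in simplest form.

Numerator: -p/(p + 5) + 1/p + 4/p = (-p² + 5*p + 25)/(p² + 5*p)
Denominator: (p + 6)/p + 4/(p + 5) = (p² + 15*p + 30)/(p² + 5*p)
Divide: ((-p² + 5*p + 25)/(p² + 5*p)) · ((p² + 5*p)/(p² + 15*p + 30)) = (-p² + 5*p + 25)/(p² + 15*p + 30)

(-p² + 5*p + 25)/(p² + 15*p + 30)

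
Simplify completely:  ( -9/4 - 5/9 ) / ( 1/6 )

-101/6

Numerator: -9/4 - 5/9 = -101/36
Denominator: 1/6 = 1/6
Divide: (-101/36) · (6) = -101/6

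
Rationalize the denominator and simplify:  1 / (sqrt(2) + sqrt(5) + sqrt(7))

(-sqrt(70) + 2*sqrt(5) + 5*sqrt(2))/20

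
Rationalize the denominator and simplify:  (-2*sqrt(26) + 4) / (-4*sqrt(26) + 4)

(-sqrt(26) + 24)/50

Multiply numerator and denominator by 4 + 4*sqrt(26).
Denominator becomes -400; numerator becomes -192 + 8*sqrt(26).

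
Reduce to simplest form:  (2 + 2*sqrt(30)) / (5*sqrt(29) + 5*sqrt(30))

Multiply numerator and denominator by -5*sqrt(29) + 5*sqrt(30).
Denominator becomes 25; numerator becomes -10*sqrt(870) - 10*sqrt(29) + 10*sqrt(30) + 300.

(-2*sqrt(870) - 2*sqrt(29) + 2*sqrt(30) + 60)/5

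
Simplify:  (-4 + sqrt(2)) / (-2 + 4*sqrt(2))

-sqrt(2)/2

Multiply numerator and denominator by -4*sqrt(2) - 2.
Denominator becomes -28; numerator becomes 14*sqrt(2).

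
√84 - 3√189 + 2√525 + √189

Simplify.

√84 = 2*√21; 3√189 = 9*√21; 2√525 = 10*√21; √189 = 3*√21
Combine: (2 - 9 + 10 + 3)·√21 = 6*√21

6*√21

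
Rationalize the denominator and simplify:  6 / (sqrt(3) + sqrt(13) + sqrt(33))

Group as (sqrt(3) + sqrt(13)) + sqrt(33); multiply by (sqrt(3) + sqrt(13)) - sqrt(33), then rationalise the remaining surd.

(-138*sqrt(13) - 258*sqrt(3) + 36*sqrt(143) + 102*sqrt(33))/133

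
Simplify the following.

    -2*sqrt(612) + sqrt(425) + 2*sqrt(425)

3*sqrt(17)

2*sqrt(612) = 12*sqrt(17); sqrt(425) = 5*sqrt(17); 2*sqrt(425) = 10*sqrt(17)
Combine: (-12 + 5 + 10)·sqrt(17) = 3*sqrt(17)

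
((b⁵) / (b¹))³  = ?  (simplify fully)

Inside the bracket: b⁴
Raise to the power 3: b^12

b^12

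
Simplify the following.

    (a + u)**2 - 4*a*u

(a - u)**2

Expand the square and combine the 4*a*u term.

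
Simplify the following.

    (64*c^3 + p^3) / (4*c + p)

16*c^2 - 4*c*p + p^2

Factor as (a+b)(a^2-ab+b^2) with a=p, b=(4*c).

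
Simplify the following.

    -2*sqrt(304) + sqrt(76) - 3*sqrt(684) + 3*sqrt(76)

2*sqrt(304) = 8*sqrt(19); sqrt(76) = 2*sqrt(19); 3*sqrt(684) = 18*sqrt(19); 3*sqrt(76) = 6*sqrt(19)
Combine: (-8 + 2 - 18 + 6)·sqrt(19) = -18*sqrt(19)

-18*sqrt(19)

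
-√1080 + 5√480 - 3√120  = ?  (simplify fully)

8*√30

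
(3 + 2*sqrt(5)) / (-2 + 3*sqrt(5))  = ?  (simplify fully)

(13*sqrt(5) + 36)/41

Multiply numerator and denominator by -3*sqrt(5) - 2.
Denominator becomes -41; numerator becomes -36 - 13*sqrt(5).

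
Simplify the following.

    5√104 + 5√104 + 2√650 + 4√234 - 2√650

32*√26

5√104 = 10*√26; 5√104 = 10*√26; 2√650 = 10*√26; 4√234 = 12*√26; 2√650 = 10*√26
Combine: (10 + 10 + 10 + 12 - 10)·√26 = 32*√26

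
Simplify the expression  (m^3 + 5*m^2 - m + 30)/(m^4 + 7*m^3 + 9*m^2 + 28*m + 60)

1/(m + 2)

Factor: m^3 + 5*m^2 - m + 30 = (m + 6)*(m^2 - m + 5);  m^4 + 7*m^3 + 9*m^2 + 28*m + 60 = (m^2 - m + 5)*(m + 2)*(m + 6)
Cancel the common factors (m^2 - m + 5), (m + 6).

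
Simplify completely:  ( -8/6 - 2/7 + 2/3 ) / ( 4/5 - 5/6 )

200/7

Numerator: -8/6 - 2/7 + 2/3 = -20/21
Denominator: 4/5 - 5/6 = -1/30
Divide: (-20/21) · (-30) = 200/7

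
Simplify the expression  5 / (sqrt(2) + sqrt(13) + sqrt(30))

(-95*sqrt(13) - 205*sqrt(2) + 20*sqrt(195) + 75*sqrt(30))/121

Group as (sqrt(2) + sqrt(13)) + sqrt(30); multiply by (sqrt(2) + sqrt(13)) - sqrt(30), then rationalise the remaining surd.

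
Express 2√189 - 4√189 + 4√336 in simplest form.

10*√21

2√189 = 6*√21; 4√189 = 12*√21; 4√336 = 16*√21
Combine: (6 - 12 + 16)·√21 = 10*√21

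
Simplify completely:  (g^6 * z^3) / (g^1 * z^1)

g^5*z^2

Quotient: g^5 * z^2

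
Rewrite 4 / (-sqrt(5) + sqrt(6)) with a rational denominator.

4*sqrt(5) + 4*sqrt(6)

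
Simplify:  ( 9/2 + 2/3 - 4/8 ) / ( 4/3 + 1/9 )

42/13

Numerator: 9/2 + 2/3 - 4/8 = 14/3
Denominator: 4/3 + 1/9 = 13/9
Divide: (14/3) · (9/13) = 42/13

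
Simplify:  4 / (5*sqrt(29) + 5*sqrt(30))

Multiply numerator and denominator by -5*sqrt(29) + 5*sqrt(30).
Denominator becomes 25; numerator becomes -20*sqrt(29) + 20*sqrt(30).

(-4*sqrt(29) + 4*sqrt(30))/5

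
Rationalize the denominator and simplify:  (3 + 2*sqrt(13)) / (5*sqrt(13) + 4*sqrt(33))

(-130 - 15*sqrt(13) + 12*sqrt(33) + 8*sqrt(429))/203

Multiply numerator and denominator by -4*sqrt(33) + 5*sqrt(13).
Denominator becomes -203; numerator becomes -8*sqrt(429) - 12*sqrt(33) + 15*sqrt(13) + 130.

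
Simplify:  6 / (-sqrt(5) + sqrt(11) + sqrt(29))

Group as (sqrt(11) + sqrt(29)) - sqrt(5); multiply by (sqrt(11) + sqrt(29)) + sqrt(5), then rationalise the remaining surd.

(-70*sqrt(5) - 26*sqrt(29) + 46*sqrt(11) + 4*sqrt(1595))/17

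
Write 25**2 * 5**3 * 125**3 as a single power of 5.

25**2 = 5**4; 5**3 = 5**3; 125**3 = 5**9
Combine exponents: 5**16

5**16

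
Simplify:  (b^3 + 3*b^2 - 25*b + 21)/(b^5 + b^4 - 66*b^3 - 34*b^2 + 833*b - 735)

1/(b^2 - 2*b - 35)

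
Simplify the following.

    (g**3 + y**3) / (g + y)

g**2 - g*y + y**2

Factor as (a+b)(a**2-ab+b**2) with a=g, b=y.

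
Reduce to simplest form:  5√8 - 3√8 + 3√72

22*√2

5√8 = 10*√2; 3√8 = 6*√2; 3√72 = 18*√2
Combine: (10 - 6 + 18)·√2 = 22*√2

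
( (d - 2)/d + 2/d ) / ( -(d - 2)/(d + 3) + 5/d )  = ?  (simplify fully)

(-d^2 - 3*d)/(d^2 - 7*d - 15)

Numerator: (d - 2)/d + 2/d = 1
Denominator: -(d - 2)/(d + 3) + 5/d = (-d^2 + 7*d + 15)/(d^2 + 3*d)
Divide: (1) · ((d^2 + 3*d)/(-d^2 + 7*d + 15)) = (-d^2 - 3*d)/(d^2 - 7*d - 15)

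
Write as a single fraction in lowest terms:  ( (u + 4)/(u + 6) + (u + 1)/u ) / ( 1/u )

(2*u**2 + 11*u + 6)/(u + 6)

Numerator: (u + 4)/(u + 6) + (u + 1)/u = (2*u**2 + 11*u + 6)/(u**2 + 6*u)
Denominator: 1/u = 1/u
Divide: ((2*u**2 + 11*u + 6)/(u**2 + 6*u)) · (u) = (2*u**2 + 11*u + 6)/(u + 6)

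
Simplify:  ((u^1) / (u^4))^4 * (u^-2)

Inside the bracket: (u^-3)
Raise to the power 4: (u^-12)
Multiply by (u^-2): add exponents.

u^(-14)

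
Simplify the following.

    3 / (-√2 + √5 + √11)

Group as (√5 + √11) - √2; multiply by (√5 + √11) + √2, then rationalise the remaining surd.

(-7*√2 - 2*√11 + 4*√5 + √110)/4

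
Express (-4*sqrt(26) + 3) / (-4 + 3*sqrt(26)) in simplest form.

Multiply numerator and denominator by -3*sqrt(26) - 4.
Denominator becomes -218; numerator becomes 7*sqrt(26) + 300.

(-300 - 7*sqrt(26))/218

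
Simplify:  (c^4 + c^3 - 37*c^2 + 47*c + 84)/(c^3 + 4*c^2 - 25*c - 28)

c - 3

Factor: c^4 + c^3 - 37*c^2 + 47*c + 84 = (c + 1)*(c - 4)*(c + 7)*(c - 3);  c^3 + 4*c^2 - 25*c - 28 = (c - 4)*(c + 1)*(c + 7)
Cancel the common factors (c + 7), (c + 1), (c - 4).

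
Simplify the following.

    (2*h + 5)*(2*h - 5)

4*h**2 - 25

Difference of squares with P = 2*h, Q = 5.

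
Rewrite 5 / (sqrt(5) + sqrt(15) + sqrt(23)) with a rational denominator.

(-50*sqrt(69) - 15*sqrt(23) + 65*sqrt(15) + 165*sqrt(5))/291

Group as (sqrt(5) + sqrt(23)) + sqrt(15); multiply by (sqrt(5) + sqrt(23)) - sqrt(15), then rationalise the remaining surd.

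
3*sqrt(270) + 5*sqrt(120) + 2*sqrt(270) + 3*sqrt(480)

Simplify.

37*sqrt(30)

3*sqrt(270) = 9*sqrt(30); 5*sqrt(120) = 10*sqrt(30); 2*sqrt(270) = 6*sqrt(30); 3*sqrt(480) = 12*sqrt(30)
Combine: (9 + 10 + 6 + 12)·sqrt(30) = 37*sqrt(30)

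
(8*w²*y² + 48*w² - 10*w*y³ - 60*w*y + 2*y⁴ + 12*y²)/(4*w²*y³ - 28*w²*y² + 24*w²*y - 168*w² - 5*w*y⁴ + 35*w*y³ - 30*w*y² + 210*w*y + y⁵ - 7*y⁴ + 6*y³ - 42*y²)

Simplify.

Factor: 8*w²*y² + 48*w² - 10*w*y³ - 60*w*y + 2*y⁴ + 12*y² = 2·(-4*w + y)·(-w + y)·(y² + 6);  4*w²*y³ - 28*w²*y² + 24*w²*y - 168*w² - 5*w*y⁴ + 35*w*y³ - 30*w*y² + 210*w*y + y⁵ - 7*y⁴ + 6*y³ - 42*y² = (y² + 6)·(-4*w + y)·(-w + y)·(y - 7)
Cancel the common factors (y² + 6), (-4*w + y), (-w + y).

2/(y - 7)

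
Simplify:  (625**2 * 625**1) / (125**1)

625**2 = 5**8; 625**1 = 5**4; 125**1 = 5**3
Combine exponents: 5**9

5**9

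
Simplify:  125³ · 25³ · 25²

5^19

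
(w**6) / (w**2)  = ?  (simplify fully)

w**4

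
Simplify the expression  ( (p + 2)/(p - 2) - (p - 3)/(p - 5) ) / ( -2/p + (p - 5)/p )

Numerator: (p + 2)/(p - 2) - (p - 3)/(p - 5) = (2*p - 16)/(p^2 - 7*p + 10)
Denominator: -2/p + (p - 5)/p = (p - 7)/p
Divide: ((2*p - 16)/(p^2 - 7*p + 10)) · (p/(p - 7)) = (2*p^2 - 16*p)/(p^3 - 14*p^2 + 59*p - 70)

(2*p^2 - 16*p)/(p^3 - 14*p^2 + 59*p - 70)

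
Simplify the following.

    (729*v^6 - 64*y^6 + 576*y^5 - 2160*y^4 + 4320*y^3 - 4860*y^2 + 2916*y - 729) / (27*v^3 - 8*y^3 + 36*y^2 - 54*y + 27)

27*v^3 + 8*y^3 - 36*y^2 + 54*y - 27

729*v^6 - 64*y^6 + 576*y^5 - 2160*y^4 + 4320*y^3 - 4860*y^2 + 2916*y - 729 factors as -(-3*v + 2*y - 3)*(3*v + 2*y - 3)*(9*v^2 - 6*v*y + 9*v + 4*y^2 - 12*y + 9)*(9*v^2 + 6*v*y - 9*v + 4*y^2 - 12*y + 9).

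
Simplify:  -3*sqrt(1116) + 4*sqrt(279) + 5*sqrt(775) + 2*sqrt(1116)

31*sqrt(31)

3*sqrt(1116) = 18*sqrt(31); 4*sqrt(279) = 12*sqrt(31); 5*sqrt(775) = 25*sqrt(31); 2*sqrt(1116) = 12*sqrt(31)
Combine: (-18 + 12 + 25 + 12)·sqrt(31) = 31*sqrt(31)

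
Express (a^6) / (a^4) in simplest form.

Quotient: a^2

a^2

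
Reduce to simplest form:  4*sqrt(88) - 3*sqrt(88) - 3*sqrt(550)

4*sqrt(88) = 8*sqrt(22); 3*sqrt(88) = 6*sqrt(22); 3*sqrt(550) = 15*sqrt(22)
Combine: (8 - 6 - 15)·sqrt(22) = -13*sqrt(22)

-13*sqrt(22)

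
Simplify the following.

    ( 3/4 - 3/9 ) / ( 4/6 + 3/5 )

Numerator: 3/4 - 3/9 = 5/12
Denominator: 4/6 + 3/5 = 19/15
Divide: (5/12) · (15/19) = 25/76

25/76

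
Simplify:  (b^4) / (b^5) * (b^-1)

b^(-2)

Quotient: (b^-1)
Multiply by (b^-1): add exponents.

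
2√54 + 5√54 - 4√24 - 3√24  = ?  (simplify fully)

7*√6

2√54 = 6*√6; 5√54 = 15*√6; 4√24 = 8*√6; 3√24 = 6*√6
Combine: (6 + 15 - 8 - 6)·√6 = 7*√6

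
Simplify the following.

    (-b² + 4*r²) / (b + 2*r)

-b² + 4*r² factors as (-b + 2*r)*(b + 2*r).

-b + 2*r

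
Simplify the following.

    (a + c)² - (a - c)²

Binomially expand both and collect terms in a, c.

4*a*c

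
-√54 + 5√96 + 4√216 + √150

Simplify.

46*√6

√54 = 3*√6; 5√96 = 20*√6; 4√216 = 24*√6; √150 = 5*√6
Combine: (-3 + 20 + 24 + 5)·√6 = 46*√6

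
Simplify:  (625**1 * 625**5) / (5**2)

5**22

625**1 = 5**4; 625**5 = 5**20; 5**2 = 5**2
Combine exponents: 5**22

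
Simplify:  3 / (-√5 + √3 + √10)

(-12*√5 - 3*√10 + 18*√3 + 15*√6)/28

Group as (√3 + √10) - √5; multiply by (√3 + √10) + √5, then rationalise the remaining surd.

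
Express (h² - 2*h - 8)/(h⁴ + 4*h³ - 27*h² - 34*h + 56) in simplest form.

1/(h² + 6*h - 7)

Factor: h² - 2*h - 8 = (h + 2)·(h - 4);  h⁴ + 4*h³ - 27*h² - 34*h + 56 = (h + 2)·(h + 7)·(h - 4)·(h - 1)
Cancel the common factors (h + 2), (h - 4).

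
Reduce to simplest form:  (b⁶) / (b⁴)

Quotient: b²

b²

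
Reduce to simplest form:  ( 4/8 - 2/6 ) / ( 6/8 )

2/9

Numerator: 4/8 - 2/6 = 1/6
Denominator: 6/8 = 3/4
Divide: (1/6) · (4/3) = 2/9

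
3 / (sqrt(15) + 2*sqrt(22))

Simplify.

(-3*sqrt(15) + 6*sqrt(22))/73

Multiply numerator and denominator by -sqrt(15) + 2*sqrt(22).
Denominator becomes 73; numerator becomes -3*sqrt(15) + 6*sqrt(22).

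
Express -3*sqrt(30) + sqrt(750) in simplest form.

3*sqrt(30) = 3*sqrt(30); sqrt(750) = 5*sqrt(30)
Combine: (-3 + 5)·sqrt(30) = 2*sqrt(30)

2*sqrt(30)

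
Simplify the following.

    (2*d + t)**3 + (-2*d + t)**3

Write as f(t,(2*d)) + f(t,-(2*d)) and expand.

2*t*(12*d**2 + t**2)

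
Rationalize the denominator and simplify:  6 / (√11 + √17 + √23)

(-4*√4301 + 10*√23 + 34*√17 + 58*√11)/241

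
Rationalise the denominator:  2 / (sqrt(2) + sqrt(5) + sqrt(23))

Group as (sqrt(2) + sqrt(23)) + sqrt(5); multiply by (sqrt(2) + sqrt(23)) - sqrt(5), then rationalise the remaining surd.

(-10*sqrt(5) - 13*sqrt(2) + sqrt(230) + 8*sqrt(23))/54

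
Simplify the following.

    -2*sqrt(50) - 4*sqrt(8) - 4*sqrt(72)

-42*sqrt(2)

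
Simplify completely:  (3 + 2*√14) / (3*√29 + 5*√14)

(-6*√406 - 9*√29 + 15*√14 + 140)/89

Multiply numerator and denominator by -3*√29 + 5*√14.
Denominator becomes 89; numerator becomes -6*√406 - 9*√29 + 15*√14 + 140.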